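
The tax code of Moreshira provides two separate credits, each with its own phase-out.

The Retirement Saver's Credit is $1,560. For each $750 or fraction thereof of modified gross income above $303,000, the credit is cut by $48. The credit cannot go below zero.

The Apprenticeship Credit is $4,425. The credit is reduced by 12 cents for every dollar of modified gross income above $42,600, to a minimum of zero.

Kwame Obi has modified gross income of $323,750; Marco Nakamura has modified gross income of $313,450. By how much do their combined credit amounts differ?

Kwame ($323,750): Retirement Saver's Credit: income exceeds $303,000 by $20,750, which is 28 full-or-partial $750 increments; reduction = 28 × $48 = $1,344, leaving $216. Apprenticeship Credit: 12% of the $281,150 excess over $42,600 is $33,738 ≥ base, so the credit is $0. total $216 + $0 = $216
Marco ($313,450): Retirement Saver's Credit: income exceeds $303,000 by $10,450, which is 14 full-or-partial $750 increments; reduction = 14 × $48 = $672, leaving $888. Apprenticeship Credit: 12% of the $270,850 excess over $42,600 is $32,502 ≥ base, so the credit is $0. total $888 + $0 = $888
Difference: |$216 − $888| = $672.

$672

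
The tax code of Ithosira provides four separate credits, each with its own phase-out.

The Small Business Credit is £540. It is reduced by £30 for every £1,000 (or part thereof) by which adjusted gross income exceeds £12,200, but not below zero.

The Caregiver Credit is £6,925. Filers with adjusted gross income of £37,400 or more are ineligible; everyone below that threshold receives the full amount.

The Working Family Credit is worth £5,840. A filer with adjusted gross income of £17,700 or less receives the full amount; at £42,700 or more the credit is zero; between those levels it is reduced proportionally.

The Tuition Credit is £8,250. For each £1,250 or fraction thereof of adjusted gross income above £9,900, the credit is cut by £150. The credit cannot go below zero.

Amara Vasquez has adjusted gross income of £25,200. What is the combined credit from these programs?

£17,463

Small Business Credit: income exceeds £12,200 by £13,000, which is 13 full-or-partial £1,000 increments; reduction = 13 × £30 = £390, leaving £150.
Caregiver Credit: £25,200 is below the £37,400 cutoff, so the full £6,925 applies.
Working Family Credit: £25,200 is £7,500 into a £25,000 phase-out range, leaving 17,500/25,000 of the credit: £5,840 × 17,500/25,000 = £4,088.
Tuition Credit: income exceeds £9,900 by £15,300, which is 13 full-or-partial £1,250 increments; reduction = 13 × £150 = £1,950, leaving £6,300.
Total: £150 + £6,925 + £4,088 + £6,300 = £17,463.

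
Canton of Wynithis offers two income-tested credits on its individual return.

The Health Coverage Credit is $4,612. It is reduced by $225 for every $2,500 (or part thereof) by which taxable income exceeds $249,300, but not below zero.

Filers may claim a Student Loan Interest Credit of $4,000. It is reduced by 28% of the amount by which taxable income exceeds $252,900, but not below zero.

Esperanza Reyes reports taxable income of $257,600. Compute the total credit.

$6,396

Health Coverage Credit: income exceeds $249,300 by $8,300, which is 4 full-or-partial $2,500 increments; reduction = 4 × $225 = $900, leaving $3,712.
Student Loan Interest Credit: 28% of the $4,700 excess over $252,900 is $1,316; credit = $4,000 − $1,316 = $2,684.
Total: $3,712 + $2,684 = $6,396.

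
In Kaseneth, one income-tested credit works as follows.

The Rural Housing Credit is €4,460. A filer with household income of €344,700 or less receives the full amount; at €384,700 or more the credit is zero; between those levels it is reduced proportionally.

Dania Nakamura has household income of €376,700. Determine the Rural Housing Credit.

Rural Housing Credit: €376,700 is €32,000 into a €40,000 phase-out range, leaving 8,000/40,000 of the credit: €4,460 × 8,000/40,000 = €892.

€892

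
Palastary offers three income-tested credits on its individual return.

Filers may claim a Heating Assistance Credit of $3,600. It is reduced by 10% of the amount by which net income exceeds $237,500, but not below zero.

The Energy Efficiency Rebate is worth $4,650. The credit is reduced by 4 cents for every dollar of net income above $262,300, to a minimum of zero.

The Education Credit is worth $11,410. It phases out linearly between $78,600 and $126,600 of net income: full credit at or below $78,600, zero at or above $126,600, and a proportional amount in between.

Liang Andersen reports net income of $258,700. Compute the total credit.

Heating Assistance Credit: 10% of the $21,200 excess over $237,500 is $2,120; credit = $3,600 − $2,120 = $1,480.
Energy Efficiency Rebate: $258,700 is at or below the $262,300 threshold, so the full $4,650 applies.
Education Credit: $258,700 is at or above $126,600, so the credit is $0.
Total: $1,480 + $4,650 + $0 = $6,130.

$6,130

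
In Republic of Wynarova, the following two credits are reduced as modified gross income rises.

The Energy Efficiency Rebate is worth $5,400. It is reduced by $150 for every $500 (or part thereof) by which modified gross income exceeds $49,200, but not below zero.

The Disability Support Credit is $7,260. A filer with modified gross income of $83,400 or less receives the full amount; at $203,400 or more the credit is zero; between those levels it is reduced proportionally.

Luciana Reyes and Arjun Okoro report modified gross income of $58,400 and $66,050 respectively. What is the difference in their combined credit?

Luciana ($58,400): Energy Efficiency Rebate: income exceeds $49,200 by $9,200, which is 19 full-or-partial $500 increments; reduction = 19 × $150 = $2,850, leaving $2,550. Disability Support Credit: $58,400 is at or below the $83,400 threshold, so the full $7,260 applies. total $2,550 + $7,260 = $9,810
Arjun ($66,050): Energy Efficiency Rebate: income exceeds $49,200 by $16,850, which is 34 full-or-partial $500 increments; reduction = 34 × $150 = $5,100, leaving $300. Disability Support Credit: $66,050 is at or below the $83,400 threshold, so the full $7,260 applies. total $300 + $7,260 = $7,560
Difference: |$9,810 − $7,560| = $2,250.

$2,250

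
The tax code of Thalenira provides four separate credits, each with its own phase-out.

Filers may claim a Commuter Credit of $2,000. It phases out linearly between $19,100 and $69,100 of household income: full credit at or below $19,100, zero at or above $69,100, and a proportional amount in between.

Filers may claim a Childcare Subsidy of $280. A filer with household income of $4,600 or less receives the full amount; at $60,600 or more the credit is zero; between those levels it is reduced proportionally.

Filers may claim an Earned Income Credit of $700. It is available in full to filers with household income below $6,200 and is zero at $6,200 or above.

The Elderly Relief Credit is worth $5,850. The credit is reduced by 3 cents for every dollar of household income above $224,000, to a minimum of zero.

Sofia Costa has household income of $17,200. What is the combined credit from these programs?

Commuter Credit: $17,200 is at or below the $19,100 threshold, so the full $2,000 applies.
Childcare Subsidy: $17,200 is $12,600 into a $56,000 phase-out range, leaving 43,400/56,000 of the credit: $280 × 43,400/56,000 = $217.
Earned Income Credit: $17,200 meets or exceeds the $6,200 cutoff, so the credit is $0.
Elderly Relief Credit: $17,200 is at or below the $224,000 threshold, so the full $5,850 applies.
Total: $2,000 + $217 + $0 + $5,850 = $8,067.

$8,067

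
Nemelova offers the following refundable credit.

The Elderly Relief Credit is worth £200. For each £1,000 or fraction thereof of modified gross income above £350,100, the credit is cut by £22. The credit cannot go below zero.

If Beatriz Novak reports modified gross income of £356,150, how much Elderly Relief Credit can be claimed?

Elderly Relief Credit: income exceeds £350,100 by £6,050, which is 7 full-or-partial £1,000 increments; reduction = 7 × £22 = £154, leaving £46.

£46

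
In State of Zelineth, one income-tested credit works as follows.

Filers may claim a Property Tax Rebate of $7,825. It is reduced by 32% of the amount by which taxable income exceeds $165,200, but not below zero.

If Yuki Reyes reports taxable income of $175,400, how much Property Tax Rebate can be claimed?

Property Tax Rebate: 32% of the $10,200 excess over $165,200 is $3,264; credit = $7,825 − $3,264 = $4,561.

$4,561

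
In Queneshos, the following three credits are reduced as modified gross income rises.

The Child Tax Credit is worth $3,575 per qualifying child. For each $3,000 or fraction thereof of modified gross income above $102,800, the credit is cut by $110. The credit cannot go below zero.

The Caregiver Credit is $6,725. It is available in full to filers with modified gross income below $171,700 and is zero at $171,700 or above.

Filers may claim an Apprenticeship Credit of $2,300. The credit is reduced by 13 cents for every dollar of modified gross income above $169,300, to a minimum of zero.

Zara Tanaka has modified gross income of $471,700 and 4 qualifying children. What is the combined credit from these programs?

Child Tax Credit: base = 4 × $3,575 = $14,300. income exceeds $102,800 by $368,900, which is 123 full-or-partial $3,000 increments; reduction = 123 × $110 = $13,530, leaving $770.
Caregiver Credit: $471,700 meets or exceeds the $171,700 cutoff, so the credit is $0.
Apprenticeship Credit: 13% of the $302,400 excess over $169,300 is $39,312 ≥ base, so the credit is $0.
Total: $770 + $0 + $0 = $770.

$770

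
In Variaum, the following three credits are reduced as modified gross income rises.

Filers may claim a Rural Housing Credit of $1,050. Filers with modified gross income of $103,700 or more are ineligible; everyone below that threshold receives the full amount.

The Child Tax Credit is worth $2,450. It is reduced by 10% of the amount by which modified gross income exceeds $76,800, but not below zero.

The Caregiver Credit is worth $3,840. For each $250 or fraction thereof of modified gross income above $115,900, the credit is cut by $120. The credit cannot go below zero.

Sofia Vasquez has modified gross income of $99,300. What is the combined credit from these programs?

$5,090

Rural Housing Credit: $99,300 is below the $103,700 cutoff, so the full $1,050 applies.
Child Tax Credit: 10% of the $22,500 excess over $76,800 is $2,250; credit = $2,450 − $2,250 = $200.
Caregiver Credit: $99,300 is at or below the $115,900 threshold, so the full $3,840 applies.
Total: $1,050 + $200 + $3,840 = $5,090.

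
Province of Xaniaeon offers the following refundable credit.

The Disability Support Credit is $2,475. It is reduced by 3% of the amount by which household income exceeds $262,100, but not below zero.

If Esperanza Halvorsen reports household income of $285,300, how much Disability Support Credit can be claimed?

$1,779

Disability Support Credit: 3% of the $23,200 excess over $262,100 is $696; credit = $2,475 − $696 = $1,779.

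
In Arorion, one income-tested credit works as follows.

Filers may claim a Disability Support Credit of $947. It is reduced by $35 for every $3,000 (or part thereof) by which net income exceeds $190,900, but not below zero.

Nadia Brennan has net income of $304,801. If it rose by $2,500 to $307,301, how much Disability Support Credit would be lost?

$0

At $304,801 — income exceeds $190,900 by $113,901 → 38 increments × $35 = $1,330 ≥ base, so the credit is $0.
At $307,301 — income exceeds $190,900 by $116,401 → 39 increments × $35 = $1,365 ≥ base, so the credit is $0.
Lost: $0 − $0 = $0.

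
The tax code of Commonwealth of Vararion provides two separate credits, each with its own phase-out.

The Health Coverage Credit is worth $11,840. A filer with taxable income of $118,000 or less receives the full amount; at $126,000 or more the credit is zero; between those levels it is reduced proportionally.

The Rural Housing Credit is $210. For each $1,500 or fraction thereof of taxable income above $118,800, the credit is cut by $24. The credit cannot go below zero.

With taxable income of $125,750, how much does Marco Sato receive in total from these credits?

$460

Health Coverage Credit: $125,750 is $7,750 into a $8,000 phase-out range, leaving 250/8,000 of the credit: $11,840 × 250/8,000 = $370.
Rural Housing Credit: income exceeds $118,800 by $6,950, which is 5 full-or-partial $1,500 increments; reduction = 5 × $24 = $120, leaving $90.
Total: $370 + $90 = $460.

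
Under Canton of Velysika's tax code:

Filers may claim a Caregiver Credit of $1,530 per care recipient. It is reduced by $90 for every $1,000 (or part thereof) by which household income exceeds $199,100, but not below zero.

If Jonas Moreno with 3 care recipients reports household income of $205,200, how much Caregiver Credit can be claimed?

$3,960

Caregiver Credit: base = 3 × $1,530 = $4,590. income exceeds $199,100 by $6,100, which is 7 full-or-partial $1,000 increments; reduction = 7 × $90 = $630, leaving $3,960.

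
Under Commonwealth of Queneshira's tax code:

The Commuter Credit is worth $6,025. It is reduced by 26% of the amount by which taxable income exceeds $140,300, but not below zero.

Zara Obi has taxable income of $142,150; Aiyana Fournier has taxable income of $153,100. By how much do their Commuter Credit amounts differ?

$2,847

Zara ($142,150): Commuter Credit: 26% of the $1,850 excess over $140,300 is $481; credit = $6,025 − $481 = $5,544.
Aiyana ($153,100): Commuter Credit: 26% of the $12,800 excess over $140,300 is $3,328; credit = $6,025 − $3,328 = $2,697.
Difference: |$5,544 − $2,697| = $2,847.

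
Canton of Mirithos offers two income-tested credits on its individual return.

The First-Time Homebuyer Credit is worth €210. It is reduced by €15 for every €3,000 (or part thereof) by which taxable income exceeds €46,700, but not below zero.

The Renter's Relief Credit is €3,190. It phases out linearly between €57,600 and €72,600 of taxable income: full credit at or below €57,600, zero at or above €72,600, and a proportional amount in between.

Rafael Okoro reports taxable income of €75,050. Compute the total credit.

€60

First-Time Homebuyer Credit: income exceeds €46,700 by €28,350, which is 10 full-or-partial €3,000 increments; reduction = 10 × €15 = €150, leaving €60.
Renter's Relief Credit: €75,050 is at or above €72,600, so the credit is €0.
Total: €60 + €0 = €60.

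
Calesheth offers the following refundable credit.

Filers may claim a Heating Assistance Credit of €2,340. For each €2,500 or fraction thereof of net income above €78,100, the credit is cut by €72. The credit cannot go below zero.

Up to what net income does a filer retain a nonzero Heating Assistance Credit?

After 32 increments the reduction is 32 × €72 = €2,304, leaving €36; one more increment wipes it out. Increment 32 ends at excess 32 × €2,500 = €80,000, so the highest qualifying income is €78,100 + €80,000 = €158,100.

€158,100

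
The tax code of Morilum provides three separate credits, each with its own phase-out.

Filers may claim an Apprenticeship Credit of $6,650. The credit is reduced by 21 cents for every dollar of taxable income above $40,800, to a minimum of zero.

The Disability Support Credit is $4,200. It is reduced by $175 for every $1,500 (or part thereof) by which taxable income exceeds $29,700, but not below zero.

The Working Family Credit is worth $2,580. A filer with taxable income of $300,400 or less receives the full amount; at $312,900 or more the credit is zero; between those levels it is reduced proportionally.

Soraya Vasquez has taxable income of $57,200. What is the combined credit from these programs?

Apprenticeship Credit: 21% of the $16,400 excess over $40,800 is $3,444; credit = $6,650 − $3,444 = $3,206.
Disability Support Credit: income exceeds $29,700 by $27,500, which is 19 full-or-partial $1,500 increments; reduction = 19 × $175 = $3,325, leaving $875.
Working Family Credit: $57,200 is at or below the $300,400 threshold, so the full $2,580 applies.
Total: $3,206 + $875 + $2,580 = $6,661.

$6,661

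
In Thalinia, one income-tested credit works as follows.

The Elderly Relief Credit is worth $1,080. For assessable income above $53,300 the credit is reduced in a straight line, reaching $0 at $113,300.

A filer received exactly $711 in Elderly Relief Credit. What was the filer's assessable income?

$711 is 711/1,080 of the full $1,080, so 369/1,080 of the $60,000 range has been used: income = $53,300 + $60,000 × 369/1,080 = $73,800.

$73,800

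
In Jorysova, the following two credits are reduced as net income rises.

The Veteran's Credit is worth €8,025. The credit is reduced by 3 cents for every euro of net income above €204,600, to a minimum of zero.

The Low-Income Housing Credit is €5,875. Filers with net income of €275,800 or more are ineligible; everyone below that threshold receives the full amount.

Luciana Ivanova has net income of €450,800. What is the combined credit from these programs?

€639

Veteran's Credit: 3% of the €246,200 excess over €204,600 is €7,386; credit = €8,025 − €7,386 = €639.
Low-Income Housing Credit: €450,800 meets or exceeds the €275,800 cutoff, so the credit is €0.
Total: €639 + €0 = €639.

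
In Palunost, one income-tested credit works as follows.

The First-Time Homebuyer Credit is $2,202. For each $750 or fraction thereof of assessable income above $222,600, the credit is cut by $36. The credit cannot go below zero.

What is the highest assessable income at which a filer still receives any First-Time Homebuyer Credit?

$268,350

After 61 increments the reduction is 61 × $36 = $2,196, leaving $6; one more increment wipes it out. Increment 61 ends at excess 61 × $750 = $45,750, so the highest qualifying income is $222,600 + $45,750 = $268,350.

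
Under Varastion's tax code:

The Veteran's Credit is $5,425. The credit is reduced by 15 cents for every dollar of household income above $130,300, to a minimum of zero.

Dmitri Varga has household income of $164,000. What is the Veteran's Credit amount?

$370

Veteran's Credit: 15% of the $33,700 excess over $130,300 is $5,055; credit = $5,425 − $5,055 = $370.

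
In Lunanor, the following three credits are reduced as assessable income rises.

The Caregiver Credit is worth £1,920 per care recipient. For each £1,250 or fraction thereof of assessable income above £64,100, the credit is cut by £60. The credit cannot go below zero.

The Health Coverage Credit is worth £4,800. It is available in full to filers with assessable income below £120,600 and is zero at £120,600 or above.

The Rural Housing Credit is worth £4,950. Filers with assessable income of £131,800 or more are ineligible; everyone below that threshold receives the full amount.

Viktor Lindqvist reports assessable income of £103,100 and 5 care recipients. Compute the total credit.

£17,430

Caregiver Credit: base = 5 × £1,920 = £9,600. income exceeds £64,100 by £39,000, which is 32 full-or-partial £1,250 increments; reduction = 32 × £60 = £1,920, leaving £7,680.
Health Coverage Credit: £103,100 is below the £120,600 cutoff, so the full £4,800 applies.
Rural Housing Credit: £103,100 is below the £131,800 cutoff, so the full £4,950 applies.
Total: £7,680 + £4,800 + £4,950 = £17,430.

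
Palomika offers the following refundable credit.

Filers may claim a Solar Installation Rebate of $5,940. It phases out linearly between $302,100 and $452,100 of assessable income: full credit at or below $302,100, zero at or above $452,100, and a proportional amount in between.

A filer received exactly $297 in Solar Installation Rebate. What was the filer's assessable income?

$444,600

$297 is 297/5,940 of the full $5,940, so 5,643/5,940 of the $150,000 range has been used: income = $302,100 + $150,000 × 5,643/5,940 = $444,600.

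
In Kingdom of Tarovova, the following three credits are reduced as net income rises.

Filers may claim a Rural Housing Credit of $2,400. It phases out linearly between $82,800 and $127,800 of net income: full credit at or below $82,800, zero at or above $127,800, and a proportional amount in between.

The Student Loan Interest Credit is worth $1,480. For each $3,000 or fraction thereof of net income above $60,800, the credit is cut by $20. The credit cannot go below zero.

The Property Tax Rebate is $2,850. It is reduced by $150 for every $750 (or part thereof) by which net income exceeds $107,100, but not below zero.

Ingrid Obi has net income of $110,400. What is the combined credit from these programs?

$4,168

Rural Housing Credit: $110,400 is $27,600 into a $45,000 phase-out range, leaving 17,400/45,000 of the credit: $2,400 × 17,400/45,000 = $928.
Student Loan Interest Credit: income exceeds $60,800 by $49,600, which is 17 full-or-partial $3,000 increments; reduction = 17 × $20 = $340, leaving $1,140.
Property Tax Rebate: income exceeds $107,100 by $3,300, which is 5 full-or-partial $750 increments; reduction = 5 × $150 = $750, leaving $2,100.
Total: $928 + $1,140 + $2,100 = $4,168.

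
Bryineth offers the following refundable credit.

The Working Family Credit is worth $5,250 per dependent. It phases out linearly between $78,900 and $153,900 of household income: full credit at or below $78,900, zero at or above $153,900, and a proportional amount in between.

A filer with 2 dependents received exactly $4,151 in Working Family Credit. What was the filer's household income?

$124,250

Full credit = 2 × $5,250 = $10,500.
$4,151 is 4,151/10,500 of the full $10,500, so 6,349/10,500 of the $75,000 range has been used: income = $78,900 + $75,000 × 6,349/10,500 = $124,250.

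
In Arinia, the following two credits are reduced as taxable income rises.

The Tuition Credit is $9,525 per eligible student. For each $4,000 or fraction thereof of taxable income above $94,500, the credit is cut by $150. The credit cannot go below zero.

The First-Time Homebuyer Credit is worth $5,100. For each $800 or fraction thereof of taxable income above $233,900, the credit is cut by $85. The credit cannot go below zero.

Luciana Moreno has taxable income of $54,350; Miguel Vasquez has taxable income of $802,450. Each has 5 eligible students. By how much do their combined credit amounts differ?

$31,650

Luciana ($54,350): Tuition Credit: base = 5 × $9,525 = $47,625. $54,350 is at or below the $94,500 threshold, so the full $47,625 applies. First-Time Homebuyer Credit: $54,350 is at or below the $233,900 threshold, so the full $5,100 applies. total $47,625 + $5,100 = $52,725
Miguel ($802,450): Tuition Credit: base = 5 × $9,525 = $47,625. income exceeds $94,500 by $707,950, which is 177 full-or-partial $4,000 increments; reduction = 177 × $150 = $26,550, leaving $21,075. First-Time Homebuyer Credit: income exceeds $233,900 by $568,550 → 711 increments × $85 = $60,435 ≥ base, so the credit is $0. total $21,075 + $0 = $21,075
Difference: |$52,725 − $21,075| = $31,650.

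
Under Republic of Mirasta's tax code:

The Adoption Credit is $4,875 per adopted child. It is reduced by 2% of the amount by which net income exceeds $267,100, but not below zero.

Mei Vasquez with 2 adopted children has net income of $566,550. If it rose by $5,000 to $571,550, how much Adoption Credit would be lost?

At $566,550 — base = 2 × $4,875 = $9,750. 2% of the $299,450 excess over $267,100 is $5,989; credit = $9,750 − $5,989 = $3,761.
At $571,550 — base = 2 × $4,875 = $9,750. 2% of the $304,450 excess over $267,100 is $6,089; credit = $9,750 − $6,089 = $3,661.
Lost: $3,761 − $3,661 = $100.

$100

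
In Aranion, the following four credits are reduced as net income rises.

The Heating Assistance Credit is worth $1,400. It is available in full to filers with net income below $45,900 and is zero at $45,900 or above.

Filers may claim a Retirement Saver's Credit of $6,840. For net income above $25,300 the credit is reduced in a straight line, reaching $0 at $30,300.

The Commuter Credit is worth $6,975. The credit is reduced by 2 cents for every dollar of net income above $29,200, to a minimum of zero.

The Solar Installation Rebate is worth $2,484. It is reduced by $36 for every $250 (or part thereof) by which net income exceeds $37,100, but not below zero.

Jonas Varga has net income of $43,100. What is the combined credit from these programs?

$9,717

Heating Assistance Credit: $43,100 is below the $45,900 cutoff, so the full $1,400 applies.
Retirement Saver's Credit: $43,100 is at or above $30,300, so the credit is $0.
Commuter Credit: 2% of the $13,900 excess over $29,200 is $278; credit = $6,975 − $278 = $6,697.
Solar Installation Rebate: income exceeds $37,100 by $6,000, which is 24 full-or-partial $250 increments; reduction = 24 × $36 = $864, leaving $1,620.
Total: $1,400 + $0 + $6,697 + $1,620 = $9,717.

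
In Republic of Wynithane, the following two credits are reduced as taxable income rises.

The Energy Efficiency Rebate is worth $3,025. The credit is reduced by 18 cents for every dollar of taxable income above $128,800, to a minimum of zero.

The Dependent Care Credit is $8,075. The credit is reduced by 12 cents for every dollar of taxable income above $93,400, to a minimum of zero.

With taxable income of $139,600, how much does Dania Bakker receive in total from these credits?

$3,612

Energy Efficiency Rebate: 18% of the $10,800 excess over $128,800 is $1,944; credit = $3,025 − $1,944 = $1,081.
Dependent Care Credit: 12% of the $46,200 excess over $93,400 is $5,544; credit = $8,075 − $5,544 = $2,531.
Total: $1,081 + $2,531 = $3,612.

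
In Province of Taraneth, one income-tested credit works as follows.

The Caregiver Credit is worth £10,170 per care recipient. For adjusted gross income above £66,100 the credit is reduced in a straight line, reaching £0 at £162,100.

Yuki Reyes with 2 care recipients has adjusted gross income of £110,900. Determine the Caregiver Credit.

£10,848

Caregiver Credit: base = 2 × £10,170 = £20,340. £110,900 is £44,800 into a £96,000 phase-out range, leaving 51,200/96,000 of the credit: £20,340 × 51,200/96,000 = £10,848.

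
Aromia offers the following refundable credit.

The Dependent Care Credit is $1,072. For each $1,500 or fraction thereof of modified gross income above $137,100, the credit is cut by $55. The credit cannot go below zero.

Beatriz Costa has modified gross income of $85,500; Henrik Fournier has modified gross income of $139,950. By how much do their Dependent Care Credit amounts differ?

$110

Beatriz ($85,500): Dependent Care Credit: $85,500 is at or below the $137,100 threshold, so the full $1,072 applies.
Henrik ($139,950): Dependent Care Credit: income exceeds $137,100 by $2,850, which is 2 full-or-partial $1,500 increments; reduction = 2 × $55 = $110, leaving $962.
Difference: |$1,072 − $962| = $110.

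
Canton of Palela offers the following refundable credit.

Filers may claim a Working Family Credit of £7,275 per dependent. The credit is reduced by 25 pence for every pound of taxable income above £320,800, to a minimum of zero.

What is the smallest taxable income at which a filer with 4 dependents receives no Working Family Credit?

Full credit = 4 × £7,275 = £29,100.
The credit falls by 25% of each pound above £320,800, so it reaches zero when the excess is £29,100 / 25% = £116,400: income = £320,800 + £116,400 = £437,200.

£437,200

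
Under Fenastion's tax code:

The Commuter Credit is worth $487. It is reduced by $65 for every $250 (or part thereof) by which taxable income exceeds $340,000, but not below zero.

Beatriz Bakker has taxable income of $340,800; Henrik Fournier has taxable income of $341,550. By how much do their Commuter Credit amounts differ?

$195

Beatriz ($340,800): Commuter Credit: income exceeds $340,000 by $800, which is 4 full-or-partial $250 increments; reduction = 4 × $65 = $260, leaving $227.
Henrik ($341,550): Commuter Credit: income exceeds $340,000 by $1,550, which is 7 full-or-partial $250 increments; reduction = 7 × $65 = $455, leaving $32.
Difference: |$227 − $32| = $195.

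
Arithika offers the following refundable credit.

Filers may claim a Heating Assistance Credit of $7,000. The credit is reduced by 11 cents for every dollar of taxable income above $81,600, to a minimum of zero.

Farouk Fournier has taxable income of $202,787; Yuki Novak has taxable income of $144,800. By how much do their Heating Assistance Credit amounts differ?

Farouk ($202,787): Heating Assistance Credit: 11% of the $121,187 excess over $81,600 is $13,330.57 ≥ base, so the credit is $0.
Yuki ($144,800): Heating Assistance Credit: 11% of the $63,200 excess over $81,600 is $6,952; credit = $7,000 − $6,952 = $48.
Difference: |$0 − $48| = $48.

$48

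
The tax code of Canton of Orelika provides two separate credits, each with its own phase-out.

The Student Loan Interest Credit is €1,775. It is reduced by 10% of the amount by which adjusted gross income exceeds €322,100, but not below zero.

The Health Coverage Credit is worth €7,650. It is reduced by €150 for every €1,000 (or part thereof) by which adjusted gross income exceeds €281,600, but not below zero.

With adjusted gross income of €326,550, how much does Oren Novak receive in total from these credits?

Student Loan Interest Credit: 10% of the €4,450 excess over €322,100 is €445; credit = €1,775 − €445 = €1,330.
Health Coverage Credit: income exceeds €281,600 by €44,950, which is 45 full-or-partial €1,000 increments; reduction = 45 × €150 = €6,750, leaving €900.
Total: €1,330 + €900 = €2,230.

€2,230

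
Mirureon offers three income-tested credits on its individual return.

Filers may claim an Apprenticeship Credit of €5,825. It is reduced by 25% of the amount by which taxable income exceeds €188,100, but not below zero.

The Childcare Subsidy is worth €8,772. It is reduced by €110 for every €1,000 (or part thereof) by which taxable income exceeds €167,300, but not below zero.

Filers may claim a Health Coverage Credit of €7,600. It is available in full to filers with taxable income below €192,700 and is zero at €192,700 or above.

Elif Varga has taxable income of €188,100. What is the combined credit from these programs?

€19,887

Apprenticeship Credit: €188,100 is at or below the €188,100 threshold, so the full €5,825 applies.
Childcare Subsidy: income exceeds €167,300 by €20,800, which is 21 full-or-partial €1,000 increments; reduction = 21 × €110 = €2,310, leaving €6,462.
Health Coverage Credit: €188,100 is below the €192,700 cutoff, so the full €7,600 applies.
Total: €5,825 + €6,462 + €7,600 = €19,887.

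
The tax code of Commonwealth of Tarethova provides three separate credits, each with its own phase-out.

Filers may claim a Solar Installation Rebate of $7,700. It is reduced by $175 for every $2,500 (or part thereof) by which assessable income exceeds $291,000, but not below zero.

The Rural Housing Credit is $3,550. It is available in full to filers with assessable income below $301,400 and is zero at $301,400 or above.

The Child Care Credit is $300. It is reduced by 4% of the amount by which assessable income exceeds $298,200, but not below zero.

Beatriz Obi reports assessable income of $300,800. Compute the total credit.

$10,746

Solar Installation Rebate: income exceeds $291,000 by $9,800, which is 4 full-or-partial $2,500 increments; reduction = 4 × $175 = $700, leaving $7,000.
Rural Housing Credit: $300,800 is below the $301,400 cutoff, so the full $3,550 applies.
Child Care Credit: 4% of the $2,600 excess over $298,200 is $104; credit = $300 − $104 = $196.
Total: $7,000 + $3,550 + $196 = $10,746.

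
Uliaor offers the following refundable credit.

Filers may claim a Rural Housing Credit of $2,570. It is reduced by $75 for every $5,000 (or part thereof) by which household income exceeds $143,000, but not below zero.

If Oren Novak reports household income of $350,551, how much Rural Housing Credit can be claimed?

Rural Housing Credit: income exceeds $143,000 by $207,551 → 42 increments × $75 = $3,150 ≥ base, so the credit is $0.

$0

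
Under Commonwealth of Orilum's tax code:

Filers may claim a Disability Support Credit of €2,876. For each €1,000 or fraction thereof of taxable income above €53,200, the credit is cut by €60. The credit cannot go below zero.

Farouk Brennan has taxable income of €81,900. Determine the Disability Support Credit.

€1,136

Disability Support Credit: income exceeds €53,200 by €28,700, which is 29 full-or-partial €1,000 increments; reduction = 29 × €60 = €1,740, leaving €1,136.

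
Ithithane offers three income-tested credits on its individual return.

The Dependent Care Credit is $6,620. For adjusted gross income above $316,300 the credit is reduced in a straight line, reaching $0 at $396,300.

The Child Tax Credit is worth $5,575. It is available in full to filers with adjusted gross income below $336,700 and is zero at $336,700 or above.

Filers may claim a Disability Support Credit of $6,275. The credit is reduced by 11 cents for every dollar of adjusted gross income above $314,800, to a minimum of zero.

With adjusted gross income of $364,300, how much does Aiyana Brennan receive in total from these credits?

Dependent Care Credit: $364,300 is $48,000 into a $80,000 phase-out range, leaving 32,000/80,000 of the credit: $6,620 × 32,000/80,000 = $2,648.
Child Tax Credit: $364,300 meets or exceeds the $336,700 cutoff, so the credit is $0.
Disability Support Credit: 11% of the $49,500 excess over $314,800 is $5,445; credit = $6,275 − $5,445 = $830.
Total: $2,648 + $0 + $830 = $3,478.

$3,478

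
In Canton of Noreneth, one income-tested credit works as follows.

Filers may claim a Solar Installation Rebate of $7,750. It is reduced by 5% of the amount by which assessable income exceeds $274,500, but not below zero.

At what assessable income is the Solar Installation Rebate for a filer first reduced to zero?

The credit falls by 5% of each dollar above $274,500, so it reaches zero when the excess is $7,750 / 5% = $155,000: income = $274,500 + $155,000 = $429,500.

$429,500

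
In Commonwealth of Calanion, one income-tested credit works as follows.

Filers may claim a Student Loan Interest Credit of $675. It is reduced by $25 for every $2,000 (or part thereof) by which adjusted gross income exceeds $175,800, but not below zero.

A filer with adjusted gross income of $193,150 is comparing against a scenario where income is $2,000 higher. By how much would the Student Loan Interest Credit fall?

At $193,150 — income exceeds $175,800 by $17,350, which is 9 full-or-partial $2,000 increments; reduction = 9 × $25 = $225, leaving $450.
At $195,150 — income exceeds $175,800 by $19,350, which is 10 full-or-partial $2,000 increments; reduction = 10 × $25 = $250, leaving $425.
Lost: $450 − $425 = $25.

$25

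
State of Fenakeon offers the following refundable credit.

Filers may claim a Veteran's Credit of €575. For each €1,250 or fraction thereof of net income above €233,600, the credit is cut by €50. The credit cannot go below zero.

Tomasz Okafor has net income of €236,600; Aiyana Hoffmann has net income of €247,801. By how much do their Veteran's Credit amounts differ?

Tomasz (€236,600): Veteran's Credit: income exceeds €233,600 by €3,000, which is 3 full-or-partial €1,250 increments; reduction = 3 × €50 = €150, leaving €425.
Aiyana (€247,801): Veteran's Credit: income exceeds €233,600 by €14,201 → 12 increments × €50 = €600 ≥ base, so the credit is €0.
Difference: |€425 − €0| = €425.

€425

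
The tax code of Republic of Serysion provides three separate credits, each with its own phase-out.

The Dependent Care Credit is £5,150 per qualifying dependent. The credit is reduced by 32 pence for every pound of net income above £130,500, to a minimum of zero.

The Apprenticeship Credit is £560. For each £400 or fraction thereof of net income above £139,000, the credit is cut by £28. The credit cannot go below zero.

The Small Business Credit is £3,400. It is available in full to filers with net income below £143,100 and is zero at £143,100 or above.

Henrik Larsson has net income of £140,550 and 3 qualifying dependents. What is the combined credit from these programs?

Dependent Care Credit: base = 3 × £5,150 = £15,450. 32% of the £10,050 excess over £130,500 is £3,216; credit = £15,450 − £3,216 = £12,234.
Apprenticeship Credit: income exceeds £139,000 by £1,550, which is 4 full-or-partial £400 increments; reduction = 4 × £28 = £112, leaving £448.
Small Business Credit: £140,550 is below the £143,100 cutoff, so the full £3,400 applies.
Total: £12,234 + £448 + £3,400 = £16,082.

£16,082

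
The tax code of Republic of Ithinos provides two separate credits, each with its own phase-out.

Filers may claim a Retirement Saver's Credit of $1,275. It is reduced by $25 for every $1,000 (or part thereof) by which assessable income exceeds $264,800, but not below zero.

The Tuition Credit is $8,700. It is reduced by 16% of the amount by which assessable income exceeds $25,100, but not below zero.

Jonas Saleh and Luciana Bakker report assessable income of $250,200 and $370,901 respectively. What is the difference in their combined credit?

Jonas ($250,200): Retirement Saver's Credit: $250,200 is at or below the $264,800 threshold, so the full $1,275 applies. Tuition Credit: 16% of the $225,100 excess over $25,100 is $36,016 ≥ base, so the credit is $0. total $1,275 + $0 = $1,275
Luciana ($370,901): Retirement Saver's Credit: income exceeds $264,800 by $106,101 → 107 increments × $25 = $2,675 ≥ base, so the credit is $0. Tuition Credit: 16% of the $345,801 excess over $25,100 is $55,328.16 ≥ base, so the credit is $0. total $0 + $0 = $0
Difference: |$1,275 − $0| = $1,275.

$1,275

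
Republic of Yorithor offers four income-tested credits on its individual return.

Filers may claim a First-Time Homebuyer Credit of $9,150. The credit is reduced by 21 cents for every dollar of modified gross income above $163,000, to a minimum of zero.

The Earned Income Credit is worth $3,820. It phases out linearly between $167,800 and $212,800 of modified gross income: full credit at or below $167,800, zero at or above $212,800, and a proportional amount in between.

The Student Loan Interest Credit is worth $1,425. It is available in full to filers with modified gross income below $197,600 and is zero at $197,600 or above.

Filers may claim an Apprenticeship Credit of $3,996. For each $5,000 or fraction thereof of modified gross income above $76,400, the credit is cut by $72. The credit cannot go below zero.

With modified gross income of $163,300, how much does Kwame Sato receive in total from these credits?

First-Time Homebuyer Credit: 21% of the $300 excess over $163,000 is $63; credit = $9,150 − $63 = $9,087.
Earned Income Credit: $163,300 is at or below the $167,800 threshold, so the full $3,820 applies.
Student Loan Interest Credit: $163,300 is below the $197,600 cutoff, so the full $1,425 applies.
Apprenticeship Credit: income exceeds $76,400 by $86,900, which is 18 full-or-partial $5,000 increments; reduction = 18 × $72 = $1,296, leaving $2,700.
Total: $9,087 + $3,820 + $1,425 + $2,700 = $17,032.

$17,032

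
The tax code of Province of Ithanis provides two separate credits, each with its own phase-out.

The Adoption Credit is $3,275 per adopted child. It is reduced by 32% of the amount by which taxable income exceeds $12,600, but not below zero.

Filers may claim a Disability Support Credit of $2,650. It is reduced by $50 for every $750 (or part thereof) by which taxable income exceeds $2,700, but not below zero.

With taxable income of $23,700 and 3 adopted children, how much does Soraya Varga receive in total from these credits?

Adoption Credit: base = 3 × $3,275 = $9,825. 32% of the $11,100 excess over $12,600 is $3,552; credit = $9,825 − $3,552 = $6,273.
Disability Support Credit: income exceeds $2,700 by $21,000, which is 28 full-or-partial $750 increments; reduction = 28 × $50 = $1,400, leaving $1,250.
Total: $6,273 + $1,250 = $7,523.

$7,523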